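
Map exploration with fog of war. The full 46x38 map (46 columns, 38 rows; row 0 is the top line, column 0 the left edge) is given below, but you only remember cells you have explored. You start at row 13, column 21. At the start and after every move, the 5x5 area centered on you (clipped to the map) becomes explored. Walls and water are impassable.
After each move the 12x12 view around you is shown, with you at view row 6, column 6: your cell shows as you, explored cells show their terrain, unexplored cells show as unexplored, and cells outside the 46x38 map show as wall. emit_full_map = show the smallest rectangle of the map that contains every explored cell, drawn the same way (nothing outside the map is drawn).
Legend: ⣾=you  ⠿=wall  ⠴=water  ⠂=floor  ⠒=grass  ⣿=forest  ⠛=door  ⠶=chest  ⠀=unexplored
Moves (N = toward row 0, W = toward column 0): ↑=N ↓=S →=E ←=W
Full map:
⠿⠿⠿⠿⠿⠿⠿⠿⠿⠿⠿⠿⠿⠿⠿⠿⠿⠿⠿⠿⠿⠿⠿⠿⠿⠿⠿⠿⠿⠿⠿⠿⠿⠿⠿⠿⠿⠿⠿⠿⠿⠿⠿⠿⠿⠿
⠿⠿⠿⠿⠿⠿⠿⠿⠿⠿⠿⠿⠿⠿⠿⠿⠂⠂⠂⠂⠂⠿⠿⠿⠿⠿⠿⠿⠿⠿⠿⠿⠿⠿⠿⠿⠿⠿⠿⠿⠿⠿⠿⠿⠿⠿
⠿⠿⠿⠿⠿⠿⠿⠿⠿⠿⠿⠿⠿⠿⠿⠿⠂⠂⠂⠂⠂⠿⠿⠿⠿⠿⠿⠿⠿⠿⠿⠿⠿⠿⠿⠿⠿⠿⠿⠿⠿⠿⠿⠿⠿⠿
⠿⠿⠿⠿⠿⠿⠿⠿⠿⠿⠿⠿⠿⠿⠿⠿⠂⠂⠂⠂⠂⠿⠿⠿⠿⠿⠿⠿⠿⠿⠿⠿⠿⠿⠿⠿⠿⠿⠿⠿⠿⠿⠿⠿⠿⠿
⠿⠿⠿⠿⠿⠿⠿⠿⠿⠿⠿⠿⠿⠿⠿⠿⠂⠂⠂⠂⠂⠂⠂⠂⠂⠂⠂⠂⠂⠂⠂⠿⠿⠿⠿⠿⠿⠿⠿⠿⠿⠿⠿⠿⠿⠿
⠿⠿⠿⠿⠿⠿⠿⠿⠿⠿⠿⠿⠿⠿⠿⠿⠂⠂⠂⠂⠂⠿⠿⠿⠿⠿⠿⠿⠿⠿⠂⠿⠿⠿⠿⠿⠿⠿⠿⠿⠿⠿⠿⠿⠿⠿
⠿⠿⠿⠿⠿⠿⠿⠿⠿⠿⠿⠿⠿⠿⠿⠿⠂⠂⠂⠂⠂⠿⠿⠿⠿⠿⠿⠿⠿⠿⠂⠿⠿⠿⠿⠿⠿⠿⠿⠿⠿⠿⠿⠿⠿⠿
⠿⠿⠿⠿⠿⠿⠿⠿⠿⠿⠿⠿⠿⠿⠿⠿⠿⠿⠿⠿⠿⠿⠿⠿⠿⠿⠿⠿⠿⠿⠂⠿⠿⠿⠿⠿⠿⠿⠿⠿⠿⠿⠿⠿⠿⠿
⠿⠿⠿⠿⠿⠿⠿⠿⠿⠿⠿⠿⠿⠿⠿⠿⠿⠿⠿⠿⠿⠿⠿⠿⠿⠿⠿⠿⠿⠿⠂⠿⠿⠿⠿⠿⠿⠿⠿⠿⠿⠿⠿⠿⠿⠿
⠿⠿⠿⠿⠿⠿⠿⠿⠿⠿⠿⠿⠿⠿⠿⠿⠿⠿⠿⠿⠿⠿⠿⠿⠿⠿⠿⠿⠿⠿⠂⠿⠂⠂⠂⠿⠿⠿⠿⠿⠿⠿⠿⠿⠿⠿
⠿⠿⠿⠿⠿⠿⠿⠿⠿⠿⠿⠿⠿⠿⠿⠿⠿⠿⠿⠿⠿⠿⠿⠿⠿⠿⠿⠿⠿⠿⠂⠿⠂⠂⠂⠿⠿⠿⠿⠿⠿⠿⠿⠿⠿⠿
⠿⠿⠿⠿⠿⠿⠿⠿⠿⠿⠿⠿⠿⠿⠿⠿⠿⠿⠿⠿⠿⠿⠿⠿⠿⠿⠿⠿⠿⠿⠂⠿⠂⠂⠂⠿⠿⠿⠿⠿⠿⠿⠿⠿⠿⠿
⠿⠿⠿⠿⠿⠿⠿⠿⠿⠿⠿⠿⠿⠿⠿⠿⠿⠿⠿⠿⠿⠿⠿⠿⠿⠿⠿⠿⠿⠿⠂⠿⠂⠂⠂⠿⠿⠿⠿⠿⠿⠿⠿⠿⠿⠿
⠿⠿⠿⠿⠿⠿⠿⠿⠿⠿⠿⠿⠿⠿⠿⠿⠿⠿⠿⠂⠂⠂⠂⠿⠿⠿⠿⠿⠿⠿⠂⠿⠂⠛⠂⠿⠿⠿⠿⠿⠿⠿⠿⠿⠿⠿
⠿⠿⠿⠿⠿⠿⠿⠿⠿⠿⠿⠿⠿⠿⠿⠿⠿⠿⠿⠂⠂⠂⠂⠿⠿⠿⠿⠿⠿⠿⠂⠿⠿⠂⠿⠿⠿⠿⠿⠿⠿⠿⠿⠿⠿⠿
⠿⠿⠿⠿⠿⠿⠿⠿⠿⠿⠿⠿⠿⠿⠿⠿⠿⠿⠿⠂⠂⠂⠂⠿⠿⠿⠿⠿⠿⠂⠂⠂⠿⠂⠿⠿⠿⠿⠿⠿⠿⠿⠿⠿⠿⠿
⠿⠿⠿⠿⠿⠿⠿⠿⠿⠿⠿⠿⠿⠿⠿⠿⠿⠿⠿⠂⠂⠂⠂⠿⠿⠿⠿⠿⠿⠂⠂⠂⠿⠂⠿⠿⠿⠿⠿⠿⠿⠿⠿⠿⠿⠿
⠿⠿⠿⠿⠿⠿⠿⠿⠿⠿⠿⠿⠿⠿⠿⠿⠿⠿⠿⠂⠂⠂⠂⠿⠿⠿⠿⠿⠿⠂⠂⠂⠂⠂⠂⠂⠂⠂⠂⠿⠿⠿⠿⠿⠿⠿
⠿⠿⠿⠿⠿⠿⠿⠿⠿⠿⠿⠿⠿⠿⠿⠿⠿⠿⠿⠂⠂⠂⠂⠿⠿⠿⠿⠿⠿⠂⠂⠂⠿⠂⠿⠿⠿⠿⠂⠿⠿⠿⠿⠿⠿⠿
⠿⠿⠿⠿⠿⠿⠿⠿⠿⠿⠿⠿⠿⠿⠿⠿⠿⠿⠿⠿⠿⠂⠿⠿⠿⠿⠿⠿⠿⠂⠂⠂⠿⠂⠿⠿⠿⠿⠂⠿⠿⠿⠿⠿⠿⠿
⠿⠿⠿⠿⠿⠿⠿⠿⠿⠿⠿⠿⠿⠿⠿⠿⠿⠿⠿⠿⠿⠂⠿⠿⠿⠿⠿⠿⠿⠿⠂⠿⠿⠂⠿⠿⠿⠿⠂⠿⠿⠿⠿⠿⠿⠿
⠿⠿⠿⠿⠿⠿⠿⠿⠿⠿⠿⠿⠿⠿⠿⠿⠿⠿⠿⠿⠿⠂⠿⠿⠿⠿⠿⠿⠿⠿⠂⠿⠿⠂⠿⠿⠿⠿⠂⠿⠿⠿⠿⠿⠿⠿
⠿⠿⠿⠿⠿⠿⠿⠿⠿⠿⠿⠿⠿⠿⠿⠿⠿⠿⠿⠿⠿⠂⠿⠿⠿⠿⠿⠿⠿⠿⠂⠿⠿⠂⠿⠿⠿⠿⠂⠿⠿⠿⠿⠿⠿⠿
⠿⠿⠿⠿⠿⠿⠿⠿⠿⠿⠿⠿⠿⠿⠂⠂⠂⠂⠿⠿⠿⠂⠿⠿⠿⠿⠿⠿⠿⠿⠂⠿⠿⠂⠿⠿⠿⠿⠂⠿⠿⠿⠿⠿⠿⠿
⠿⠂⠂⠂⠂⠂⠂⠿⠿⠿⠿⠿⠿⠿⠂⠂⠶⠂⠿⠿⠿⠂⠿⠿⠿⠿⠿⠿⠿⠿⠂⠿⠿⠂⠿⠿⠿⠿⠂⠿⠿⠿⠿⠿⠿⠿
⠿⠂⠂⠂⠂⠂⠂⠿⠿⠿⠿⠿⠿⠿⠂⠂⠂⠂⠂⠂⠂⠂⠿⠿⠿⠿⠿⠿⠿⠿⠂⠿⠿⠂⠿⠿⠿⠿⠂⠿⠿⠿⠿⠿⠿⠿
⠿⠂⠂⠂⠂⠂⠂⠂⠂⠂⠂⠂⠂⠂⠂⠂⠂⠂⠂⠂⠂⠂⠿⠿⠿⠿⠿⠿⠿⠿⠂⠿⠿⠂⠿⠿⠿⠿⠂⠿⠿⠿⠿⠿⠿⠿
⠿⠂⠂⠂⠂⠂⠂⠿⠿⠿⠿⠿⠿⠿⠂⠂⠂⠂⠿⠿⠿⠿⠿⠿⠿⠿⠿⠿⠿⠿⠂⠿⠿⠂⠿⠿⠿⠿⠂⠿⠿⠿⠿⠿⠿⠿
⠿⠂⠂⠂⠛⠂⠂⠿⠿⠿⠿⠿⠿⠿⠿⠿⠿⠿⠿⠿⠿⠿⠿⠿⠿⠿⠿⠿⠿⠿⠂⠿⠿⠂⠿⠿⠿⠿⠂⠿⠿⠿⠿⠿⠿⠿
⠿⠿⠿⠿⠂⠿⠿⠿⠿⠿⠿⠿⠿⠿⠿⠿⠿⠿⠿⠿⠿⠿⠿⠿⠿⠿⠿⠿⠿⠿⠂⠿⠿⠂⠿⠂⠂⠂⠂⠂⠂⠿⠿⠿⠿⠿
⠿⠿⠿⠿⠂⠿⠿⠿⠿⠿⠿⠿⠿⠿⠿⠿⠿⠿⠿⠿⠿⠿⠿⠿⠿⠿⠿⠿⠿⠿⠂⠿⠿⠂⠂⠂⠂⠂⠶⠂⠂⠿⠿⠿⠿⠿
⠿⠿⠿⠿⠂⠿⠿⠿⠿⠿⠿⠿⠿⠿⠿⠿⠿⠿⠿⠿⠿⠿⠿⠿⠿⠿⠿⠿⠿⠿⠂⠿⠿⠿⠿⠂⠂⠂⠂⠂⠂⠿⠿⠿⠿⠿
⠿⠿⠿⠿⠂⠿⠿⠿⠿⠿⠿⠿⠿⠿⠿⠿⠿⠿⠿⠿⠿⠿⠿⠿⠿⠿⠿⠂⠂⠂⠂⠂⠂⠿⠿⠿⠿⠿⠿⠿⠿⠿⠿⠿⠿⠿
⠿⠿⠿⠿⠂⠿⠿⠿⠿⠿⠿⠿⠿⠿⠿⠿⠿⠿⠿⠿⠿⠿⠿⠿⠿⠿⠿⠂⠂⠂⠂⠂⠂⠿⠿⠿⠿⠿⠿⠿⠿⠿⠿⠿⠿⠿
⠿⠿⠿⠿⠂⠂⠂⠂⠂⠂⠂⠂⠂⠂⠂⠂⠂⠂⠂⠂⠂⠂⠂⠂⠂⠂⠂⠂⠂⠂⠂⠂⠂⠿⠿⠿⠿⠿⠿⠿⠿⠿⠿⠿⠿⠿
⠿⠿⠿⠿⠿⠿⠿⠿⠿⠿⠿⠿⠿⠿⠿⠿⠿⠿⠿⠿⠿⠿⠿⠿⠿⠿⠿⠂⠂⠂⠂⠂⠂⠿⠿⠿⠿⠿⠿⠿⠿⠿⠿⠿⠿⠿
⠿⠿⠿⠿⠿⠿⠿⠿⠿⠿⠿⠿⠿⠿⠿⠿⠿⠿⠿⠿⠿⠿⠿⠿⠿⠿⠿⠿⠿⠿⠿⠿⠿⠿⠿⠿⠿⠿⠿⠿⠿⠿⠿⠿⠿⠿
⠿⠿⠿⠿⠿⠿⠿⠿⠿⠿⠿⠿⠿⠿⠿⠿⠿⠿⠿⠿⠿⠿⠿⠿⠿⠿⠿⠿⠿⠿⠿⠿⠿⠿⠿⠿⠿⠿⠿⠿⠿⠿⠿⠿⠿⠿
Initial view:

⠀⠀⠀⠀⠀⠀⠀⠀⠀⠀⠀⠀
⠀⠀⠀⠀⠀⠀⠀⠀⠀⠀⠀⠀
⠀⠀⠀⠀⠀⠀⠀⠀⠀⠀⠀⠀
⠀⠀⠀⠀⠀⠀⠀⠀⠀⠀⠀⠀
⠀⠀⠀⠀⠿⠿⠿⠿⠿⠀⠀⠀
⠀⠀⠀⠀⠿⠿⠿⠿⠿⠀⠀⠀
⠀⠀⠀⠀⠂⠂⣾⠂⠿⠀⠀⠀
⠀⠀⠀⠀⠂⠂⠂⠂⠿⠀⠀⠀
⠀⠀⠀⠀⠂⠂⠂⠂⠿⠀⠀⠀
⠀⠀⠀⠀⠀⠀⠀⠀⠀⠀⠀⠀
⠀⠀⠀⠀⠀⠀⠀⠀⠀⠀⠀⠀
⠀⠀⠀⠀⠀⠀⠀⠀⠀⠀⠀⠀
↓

⠀⠀⠀⠀⠀⠀⠀⠀⠀⠀⠀⠀
⠀⠀⠀⠀⠀⠀⠀⠀⠀⠀⠀⠀
⠀⠀⠀⠀⠀⠀⠀⠀⠀⠀⠀⠀
⠀⠀⠀⠀⠿⠿⠿⠿⠿⠀⠀⠀
⠀⠀⠀⠀⠿⠿⠿⠿⠿⠀⠀⠀
⠀⠀⠀⠀⠂⠂⠂⠂⠿⠀⠀⠀
⠀⠀⠀⠀⠂⠂⣾⠂⠿⠀⠀⠀
⠀⠀⠀⠀⠂⠂⠂⠂⠿⠀⠀⠀
⠀⠀⠀⠀⠂⠂⠂⠂⠿⠀⠀⠀
⠀⠀⠀⠀⠀⠀⠀⠀⠀⠀⠀⠀
⠀⠀⠀⠀⠀⠀⠀⠀⠀⠀⠀⠀
⠀⠀⠀⠀⠀⠀⠀⠀⠀⠀⠀⠀

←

⠀⠀⠀⠀⠀⠀⠀⠀⠀⠀⠀⠀
⠀⠀⠀⠀⠀⠀⠀⠀⠀⠀⠀⠀
⠀⠀⠀⠀⠀⠀⠀⠀⠀⠀⠀⠀
⠀⠀⠀⠀⠀⠿⠿⠿⠿⠿⠀⠀
⠀⠀⠀⠀⠿⠿⠿⠿⠿⠿⠀⠀
⠀⠀⠀⠀⠿⠂⠂⠂⠂⠿⠀⠀
⠀⠀⠀⠀⠿⠂⣾⠂⠂⠿⠀⠀
⠀⠀⠀⠀⠿⠂⠂⠂⠂⠿⠀⠀
⠀⠀⠀⠀⠿⠂⠂⠂⠂⠿⠀⠀
⠀⠀⠀⠀⠀⠀⠀⠀⠀⠀⠀⠀
⠀⠀⠀⠀⠀⠀⠀⠀⠀⠀⠀⠀
⠀⠀⠀⠀⠀⠀⠀⠀⠀⠀⠀⠀

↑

⠀⠀⠀⠀⠀⠀⠀⠀⠀⠀⠀⠀
⠀⠀⠀⠀⠀⠀⠀⠀⠀⠀⠀⠀
⠀⠀⠀⠀⠀⠀⠀⠀⠀⠀⠀⠀
⠀⠀⠀⠀⠀⠀⠀⠀⠀⠀⠀⠀
⠀⠀⠀⠀⠿⠿⠿⠿⠿⠿⠀⠀
⠀⠀⠀⠀⠿⠿⠿⠿⠿⠿⠀⠀
⠀⠀⠀⠀⠿⠂⣾⠂⠂⠿⠀⠀
⠀⠀⠀⠀⠿⠂⠂⠂⠂⠿⠀⠀
⠀⠀⠀⠀⠿⠂⠂⠂⠂⠿⠀⠀
⠀⠀⠀⠀⠿⠂⠂⠂⠂⠿⠀⠀
⠀⠀⠀⠀⠀⠀⠀⠀⠀⠀⠀⠀
⠀⠀⠀⠀⠀⠀⠀⠀⠀⠀⠀⠀

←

⠀⠀⠀⠀⠀⠀⠀⠀⠀⠀⠀⠀
⠀⠀⠀⠀⠀⠀⠀⠀⠀⠀⠀⠀
⠀⠀⠀⠀⠀⠀⠀⠀⠀⠀⠀⠀
⠀⠀⠀⠀⠀⠀⠀⠀⠀⠀⠀⠀
⠀⠀⠀⠀⠿⠿⠿⠿⠿⠿⠿⠀
⠀⠀⠀⠀⠿⠿⠿⠿⠿⠿⠿⠀
⠀⠀⠀⠀⠿⠿⣾⠂⠂⠂⠿⠀
⠀⠀⠀⠀⠿⠿⠂⠂⠂⠂⠿⠀
⠀⠀⠀⠀⠿⠿⠂⠂⠂⠂⠿⠀
⠀⠀⠀⠀⠀⠿⠂⠂⠂⠂⠿⠀
⠀⠀⠀⠀⠀⠀⠀⠀⠀⠀⠀⠀
⠀⠀⠀⠀⠀⠀⠀⠀⠀⠀⠀⠀

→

⠀⠀⠀⠀⠀⠀⠀⠀⠀⠀⠀⠀
⠀⠀⠀⠀⠀⠀⠀⠀⠀⠀⠀⠀
⠀⠀⠀⠀⠀⠀⠀⠀⠀⠀⠀⠀
⠀⠀⠀⠀⠀⠀⠀⠀⠀⠀⠀⠀
⠀⠀⠀⠿⠿⠿⠿⠿⠿⠿⠀⠀
⠀⠀⠀⠿⠿⠿⠿⠿⠿⠿⠀⠀
⠀⠀⠀⠿⠿⠂⣾⠂⠂⠿⠀⠀
⠀⠀⠀⠿⠿⠂⠂⠂⠂⠿⠀⠀
⠀⠀⠀⠿⠿⠂⠂⠂⠂⠿⠀⠀
⠀⠀⠀⠀⠿⠂⠂⠂⠂⠿⠀⠀
⠀⠀⠀⠀⠀⠀⠀⠀⠀⠀⠀⠀
⠀⠀⠀⠀⠀⠀⠀⠀⠀⠀⠀⠀

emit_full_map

⠿⠿⠿⠿⠿⠿⠿
⠿⠿⠿⠿⠿⠿⠿
⠿⠿⠂⣾⠂⠂⠿
⠿⠿⠂⠂⠂⠂⠿
⠿⠿⠂⠂⠂⠂⠿
⠀⠿⠂⠂⠂⠂⠿

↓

⠀⠀⠀⠀⠀⠀⠀⠀⠀⠀⠀⠀
⠀⠀⠀⠀⠀⠀⠀⠀⠀⠀⠀⠀
⠀⠀⠀⠀⠀⠀⠀⠀⠀⠀⠀⠀
⠀⠀⠀⠿⠿⠿⠿⠿⠿⠿⠀⠀
⠀⠀⠀⠿⠿⠿⠿⠿⠿⠿⠀⠀
⠀⠀⠀⠿⠿⠂⠂⠂⠂⠿⠀⠀
⠀⠀⠀⠿⠿⠂⣾⠂⠂⠿⠀⠀
⠀⠀⠀⠿⠿⠂⠂⠂⠂⠿⠀⠀
⠀⠀⠀⠀⠿⠂⠂⠂⠂⠿⠀⠀
⠀⠀⠀⠀⠀⠀⠀⠀⠀⠀⠀⠀
⠀⠀⠀⠀⠀⠀⠀⠀⠀⠀⠀⠀
⠀⠀⠀⠀⠀⠀⠀⠀⠀⠀⠀⠀

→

⠀⠀⠀⠀⠀⠀⠀⠀⠀⠀⠀⠀
⠀⠀⠀⠀⠀⠀⠀⠀⠀⠀⠀⠀
⠀⠀⠀⠀⠀⠀⠀⠀⠀⠀⠀⠀
⠀⠀⠿⠿⠿⠿⠿⠿⠿⠀⠀⠀
⠀⠀⠿⠿⠿⠿⠿⠿⠿⠀⠀⠀
⠀⠀⠿⠿⠂⠂⠂⠂⠿⠀⠀⠀
⠀⠀⠿⠿⠂⠂⣾⠂⠿⠀⠀⠀
⠀⠀⠿⠿⠂⠂⠂⠂⠿⠀⠀⠀
⠀⠀⠀⠿⠂⠂⠂⠂⠿⠀⠀⠀
⠀⠀⠀⠀⠀⠀⠀⠀⠀⠀⠀⠀
⠀⠀⠀⠀⠀⠀⠀⠀⠀⠀⠀⠀
⠀⠀⠀⠀⠀⠀⠀⠀⠀⠀⠀⠀

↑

⠀⠀⠀⠀⠀⠀⠀⠀⠀⠀⠀⠀
⠀⠀⠀⠀⠀⠀⠀⠀⠀⠀⠀⠀
⠀⠀⠀⠀⠀⠀⠀⠀⠀⠀⠀⠀
⠀⠀⠀⠀⠀⠀⠀⠀⠀⠀⠀⠀
⠀⠀⠿⠿⠿⠿⠿⠿⠿⠀⠀⠀
⠀⠀⠿⠿⠿⠿⠿⠿⠿⠀⠀⠀
⠀⠀⠿⠿⠂⠂⣾⠂⠿⠀⠀⠀
⠀⠀⠿⠿⠂⠂⠂⠂⠿⠀⠀⠀
⠀⠀⠿⠿⠂⠂⠂⠂⠿⠀⠀⠀
⠀⠀⠀⠿⠂⠂⠂⠂⠿⠀⠀⠀
⠀⠀⠀⠀⠀⠀⠀⠀⠀⠀⠀⠀
⠀⠀⠀⠀⠀⠀⠀⠀⠀⠀⠀⠀

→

⠀⠀⠀⠀⠀⠀⠀⠀⠀⠀⠀⠀
⠀⠀⠀⠀⠀⠀⠀⠀⠀⠀⠀⠀
⠀⠀⠀⠀⠀⠀⠀⠀⠀⠀⠀⠀
⠀⠀⠀⠀⠀⠀⠀⠀⠀⠀⠀⠀
⠀⠿⠿⠿⠿⠿⠿⠿⠿⠀⠀⠀
⠀⠿⠿⠿⠿⠿⠿⠿⠿⠀⠀⠀
⠀⠿⠿⠂⠂⠂⣾⠿⠿⠀⠀⠀
⠀⠿⠿⠂⠂⠂⠂⠿⠿⠀⠀⠀
⠀⠿⠿⠂⠂⠂⠂⠿⠿⠀⠀⠀
⠀⠀⠿⠂⠂⠂⠂⠿⠀⠀⠀⠀
⠀⠀⠀⠀⠀⠀⠀⠀⠀⠀⠀⠀
⠀⠀⠀⠀⠀⠀⠀⠀⠀⠀⠀⠀

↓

⠀⠀⠀⠀⠀⠀⠀⠀⠀⠀⠀⠀
⠀⠀⠀⠀⠀⠀⠀⠀⠀⠀⠀⠀
⠀⠀⠀⠀⠀⠀⠀⠀⠀⠀⠀⠀
⠀⠿⠿⠿⠿⠿⠿⠿⠿⠀⠀⠀
⠀⠿⠿⠿⠿⠿⠿⠿⠿⠀⠀⠀
⠀⠿⠿⠂⠂⠂⠂⠿⠿⠀⠀⠀
⠀⠿⠿⠂⠂⠂⣾⠿⠿⠀⠀⠀
⠀⠿⠿⠂⠂⠂⠂⠿⠿⠀⠀⠀
⠀⠀⠿⠂⠂⠂⠂⠿⠿⠀⠀⠀
⠀⠀⠀⠀⠀⠀⠀⠀⠀⠀⠀⠀
⠀⠀⠀⠀⠀⠀⠀⠀⠀⠀⠀⠀
⠀⠀⠀⠀⠀⠀⠀⠀⠀⠀⠀⠀

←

⠀⠀⠀⠀⠀⠀⠀⠀⠀⠀⠀⠀
⠀⠀⠀⠀⠀⠀⠀⠀⠀⠀⠀⠀
⠀⠀⠀⠀⠀⠀⠀⠀⠀⠀⠀⠀
⠀⠀⠿⠿⠿⠿⠿⠿⠿⠿⠀⠀
⠀⠀⠿⠿⠿⠿⠿⠿⠿⠿⠀⠀
⠀⠀⠿⠿⠂⠂⠂⠂⠿⠿⠀⠀
⠀⠀⠿⠿⠂⠂⣾⠂⠿⠿⠀⠀
⠀⠀⠿⠿⠂⠂⠂⠂⠿⠿⠀⠀
⠀⠀⠀⠿⠂⠂⠂⠂⠿⠿⠀⠀
⠀⠀⠀⠀⠀⠀⠀⠀⠀⠀⠀⠀
⠀⠀⠀⠀⠀⠀⠀⠀⠀⠀⠀⠀
⠀⠀⠀⠀⠀⠀⠀⠀⠀⠀⠀⠀

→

⠀⠀⠀⠀⠀⠀⠀⠀⠀⠀⠀⠀
⠀⠀⠀⠀⠀⠀⠀⠀⠀⠀⠀⠀
⠀⠀⠀⠀⠀⠀⠀⠀⠀⠀⠀⠀
⠀⠿⠿⠿⠿⠿⠿⠿⠿⠀⠀⠀
⠀⠿⠿⠿⠿⠿⠿⠿⠿⠀⠀⠀
⠀⠿⠿⠂⠂⠂⠂⠿⠿⠀⠀⠀
⠀⠿⠿⠂⠂⠂⣾⠿⠿⠀⠀⠀
⠀⠿⠿⠂⠂⠂⠂⠿⠿⠀⠀⠀
⠀⠀⠿⠂⠂⠂⠂⠿⠿⠀⠀⠀
⠀⠀⠀⠀⠀⠀⠀⠀⠀⠀⠀⠀
⠀⠀⠀⠀⠀⠀⠀⠀⠀⠀⠀⠀
⠀⠀⠀⠀⠀⠀⠀⠀⠀⠀⠀⠀

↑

⠀⠀⠀⠀⠀⠀⠀⠀⠀⠀⠀⠀
⠀⠀⠀⠀⠀⠀⠀⠀⠀⠀⠀⠀
⠀⠀⠀⠀⠀⠀⠀⠀⠀⠀⠀⠀
⠀⠀⠀⠀⠀⠀⠀⠀⠀⠀⠀⠀
⠀⠿⠿⠿⠿⠿⠿⠿⠿⠀⠀⠀
⠀⠿⠿⠿⠿⠿⠿⠿⠿⠀⠀⠀
⠀⠿⠿⠂⠂⠂⣾⠿⠿⠀⠀⠀
⠀⠿⠿⠂⠂⠂⠂⠿⠿⠀⠀⠀
⠀⠿⠿⠂⠂⠂⠂⠿⠿⠀⠀⠀
⠀⠀⠿⠂⠂⠂⠂⠿⠿⠀⠀⠀
⠀⠀⠀⠀⠀⠀⠀⠀⠀⠀⠀⠀
⠀⠀⠀⠀⠀⠀⠀⠀⠀⠀⠀⠀

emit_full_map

⠿⠿⠿⠿⠿⠿⠿⠿
⠿⠿⠿⠿⠿⠿⠿⠿
⠿⠿⠂⠂⠂⣾⠿⠿
⠿⠿⠂⠂⠂⠂⠿⠿
⠿⠿⠂⠂⠂⠂⠿⠿
⠀⠿⠂⠂⠂⠂⠿⠿


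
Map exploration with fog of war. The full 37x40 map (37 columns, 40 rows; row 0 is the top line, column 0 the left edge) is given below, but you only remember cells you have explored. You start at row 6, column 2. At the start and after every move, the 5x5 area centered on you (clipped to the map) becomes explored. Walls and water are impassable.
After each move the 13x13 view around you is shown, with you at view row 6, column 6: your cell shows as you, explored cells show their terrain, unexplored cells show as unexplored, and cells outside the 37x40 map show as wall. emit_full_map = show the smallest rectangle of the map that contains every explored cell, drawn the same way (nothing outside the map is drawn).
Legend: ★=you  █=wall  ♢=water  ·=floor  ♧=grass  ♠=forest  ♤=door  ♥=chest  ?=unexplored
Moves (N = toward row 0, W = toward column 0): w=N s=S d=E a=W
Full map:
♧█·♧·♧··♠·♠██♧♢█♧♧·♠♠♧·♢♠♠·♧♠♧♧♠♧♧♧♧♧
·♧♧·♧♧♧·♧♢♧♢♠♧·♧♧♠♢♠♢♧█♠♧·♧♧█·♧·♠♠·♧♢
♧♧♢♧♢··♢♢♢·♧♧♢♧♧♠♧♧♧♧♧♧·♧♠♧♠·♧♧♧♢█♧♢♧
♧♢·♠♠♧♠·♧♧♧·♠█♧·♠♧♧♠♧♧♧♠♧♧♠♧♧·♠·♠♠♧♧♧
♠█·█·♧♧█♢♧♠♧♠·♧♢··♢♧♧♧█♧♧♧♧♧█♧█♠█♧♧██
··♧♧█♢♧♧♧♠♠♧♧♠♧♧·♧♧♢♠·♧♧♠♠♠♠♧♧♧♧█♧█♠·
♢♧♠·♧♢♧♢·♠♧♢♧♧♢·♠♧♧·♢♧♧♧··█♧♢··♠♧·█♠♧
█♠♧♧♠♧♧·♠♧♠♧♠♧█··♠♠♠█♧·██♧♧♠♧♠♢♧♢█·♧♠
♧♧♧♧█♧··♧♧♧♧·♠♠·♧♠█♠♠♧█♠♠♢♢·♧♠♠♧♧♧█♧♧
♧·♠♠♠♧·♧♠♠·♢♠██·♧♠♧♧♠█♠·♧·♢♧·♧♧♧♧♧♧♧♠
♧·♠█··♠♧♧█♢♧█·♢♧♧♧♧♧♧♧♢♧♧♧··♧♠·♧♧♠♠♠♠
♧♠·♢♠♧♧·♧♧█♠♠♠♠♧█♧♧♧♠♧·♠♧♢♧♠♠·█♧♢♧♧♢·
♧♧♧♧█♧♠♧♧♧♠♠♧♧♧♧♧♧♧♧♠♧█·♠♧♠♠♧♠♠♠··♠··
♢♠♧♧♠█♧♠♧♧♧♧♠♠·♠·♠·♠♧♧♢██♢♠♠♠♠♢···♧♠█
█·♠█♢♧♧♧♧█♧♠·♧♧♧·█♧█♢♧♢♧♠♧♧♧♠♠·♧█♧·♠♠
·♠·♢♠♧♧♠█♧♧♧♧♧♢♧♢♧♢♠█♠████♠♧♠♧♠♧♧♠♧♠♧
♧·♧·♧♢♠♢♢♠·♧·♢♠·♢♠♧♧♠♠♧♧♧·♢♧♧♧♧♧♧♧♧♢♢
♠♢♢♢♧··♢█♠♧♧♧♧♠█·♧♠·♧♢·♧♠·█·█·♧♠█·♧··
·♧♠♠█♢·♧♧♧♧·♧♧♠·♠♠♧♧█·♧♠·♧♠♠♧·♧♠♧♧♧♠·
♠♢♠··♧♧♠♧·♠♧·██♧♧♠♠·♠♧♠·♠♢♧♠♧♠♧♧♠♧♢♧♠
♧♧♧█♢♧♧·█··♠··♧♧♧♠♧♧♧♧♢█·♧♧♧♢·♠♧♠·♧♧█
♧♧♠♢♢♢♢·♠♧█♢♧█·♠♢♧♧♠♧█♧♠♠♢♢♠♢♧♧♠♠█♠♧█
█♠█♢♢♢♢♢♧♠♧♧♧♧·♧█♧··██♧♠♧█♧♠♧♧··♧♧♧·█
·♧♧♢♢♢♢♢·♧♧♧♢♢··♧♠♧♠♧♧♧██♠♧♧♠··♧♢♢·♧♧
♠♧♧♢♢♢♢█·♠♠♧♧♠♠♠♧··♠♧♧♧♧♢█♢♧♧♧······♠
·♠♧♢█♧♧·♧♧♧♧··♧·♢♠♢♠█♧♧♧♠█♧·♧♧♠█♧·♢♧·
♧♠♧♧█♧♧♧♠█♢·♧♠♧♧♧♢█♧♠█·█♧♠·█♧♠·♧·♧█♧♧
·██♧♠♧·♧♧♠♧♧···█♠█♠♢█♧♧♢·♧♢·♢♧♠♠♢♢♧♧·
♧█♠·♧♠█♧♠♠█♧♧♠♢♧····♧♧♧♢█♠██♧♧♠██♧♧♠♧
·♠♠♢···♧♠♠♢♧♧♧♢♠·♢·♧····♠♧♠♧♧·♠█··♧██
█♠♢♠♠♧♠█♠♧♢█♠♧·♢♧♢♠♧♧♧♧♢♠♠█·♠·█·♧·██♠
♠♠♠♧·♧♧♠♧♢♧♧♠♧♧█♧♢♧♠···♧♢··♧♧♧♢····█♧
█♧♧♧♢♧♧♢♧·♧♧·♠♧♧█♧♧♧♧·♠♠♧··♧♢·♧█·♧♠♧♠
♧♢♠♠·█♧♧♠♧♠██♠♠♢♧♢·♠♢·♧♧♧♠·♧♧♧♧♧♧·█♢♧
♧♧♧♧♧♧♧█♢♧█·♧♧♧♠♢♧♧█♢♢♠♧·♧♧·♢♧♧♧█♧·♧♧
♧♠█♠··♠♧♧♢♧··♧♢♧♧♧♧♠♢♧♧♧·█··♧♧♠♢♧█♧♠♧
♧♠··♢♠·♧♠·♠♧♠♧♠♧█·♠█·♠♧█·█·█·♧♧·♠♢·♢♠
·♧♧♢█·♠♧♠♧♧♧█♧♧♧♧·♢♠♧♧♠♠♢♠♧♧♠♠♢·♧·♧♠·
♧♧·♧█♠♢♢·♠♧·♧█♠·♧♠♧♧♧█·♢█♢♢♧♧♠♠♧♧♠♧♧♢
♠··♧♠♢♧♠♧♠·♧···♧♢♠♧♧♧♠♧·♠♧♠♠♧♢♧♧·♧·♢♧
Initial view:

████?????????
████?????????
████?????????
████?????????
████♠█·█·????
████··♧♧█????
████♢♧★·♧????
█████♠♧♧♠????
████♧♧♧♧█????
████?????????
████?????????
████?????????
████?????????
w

█████████████
████?????????
████?????????
████?????????
████♧♢·♠♠????
████♠█·█·????
████··★♧█????
████♢♧♠·♧????
█████♠♧♧♠????
████♧♧♧♧█????
████?????????
████?????????
████?????????

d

█████████████
███??????????
███??????????
███??????????
███♧♢·♠♠♧????
███♠█·█·♧????
███··♧★█♢????
███♢♧♠·♧♢????
████♠♧♧♠♧????
███♧♧♧♧█?????
███??????????
███??????????
███??????????

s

███??????????
███??????????
███??????????
███♧♢·♠♠♧????
███♠█·█·♧????
███··♧♧█♢????
███♢♧♠★♧♢????
████♠♧♧♠♧????
███♧♧♧♧█♧????
███??????????
███??????????
███??????????
███??????????

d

██???????????
██???????????
██???????????
██♧♢·♠♠♧?????
██♠█·█·♧♧????
██··♧♧█♢♧????
██♢♧♠·★♢♧????
███♠♧♧♠♧♧????
██♧♧♧♧█♧·????
██???????????
██???????????
██???????????
██???????????

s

██???????????
██???????????
██♧♢·♠♠♧?????
██♠█·█·♧♧????
██··♧♧█♢♧????
██♢♧♠·♧♢♧????
███♠♧♧★♧♧????
██♧♧♧♧█♧·????
██??♠♠♠♧·????
██???????????
██???????????
██???????????
██???????????

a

███??????????
███??????????
███♧♢·♠♠♧????
███♠█·█·♧♧???
███··♧♧█♢♧???
███♢♧♠·♧♢♧???
████♠♧★♠♧♧???
███♧♧♧♧█♧·???
███?·♠♠♠♧·???
███??????????
███??????????
███??????????
███??????????

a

████?????????
████?????????
████♧♢·♠♠♧???
████♠█·█·♧♧??
████··♧♧█♢♧??
████♢♧♠·♧♢♧??
█████♠★♧♠♧♧??
████♧♧♧♧█♧·??
████♧·♠♠♠♧·??
████?????????
████?????????
████?????????
████?????????

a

█████????????
█████????????
█████♧♢·♠♠♧??
█████♠█·█·♧♧?
█████··♧♧█♢♧?
█████♢♧♠·♧♢♧?
██████★♧♧♠♧♧?
█████♧♧♧♧█♧·?
█████♧·♠♠♠♧·?
█████????????
█████????????
█████????????
█████????????

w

█████????????
█████????????
█████????????
█████♧♢·♠♠♧??
█████♠█·█·♧♧?
█████··♧♧█♢♧?
█████♢★♠·♧♢♧?
██████♠♧♧♠♧♧?
█████♧♧♧♧█♧·?
█████♧·♠♠♠♧·?
█████????????
█████????????
█████????????

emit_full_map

♧♢·♠♠♧?
♠█·█·♧♧
··♧♧█♢♧
♢★♠·♧♢♧
█♠♧♧♠♧♧
♧♧♧♧█♧·
♧·♠♠♠♧·

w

█████████████
█████????????
█████????????
█████????????
█████♧♢·♠♠♧??
█████♠█·█·♧♧?
█████·★♧♧█♢♧?
█████♢♧♠·♧♢♧?
██████♠♧♧♠♧♧?
█████♧♧♧♧█♧·?
█████♧·♠♠♠♧·?
█████????????
█████????????

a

█████████████
██████???????
██████???????
██████???????
██████♧♢·♠♠♧?
██████♠█·█·♧♧
██████★·♧♧█♢♧
██████♢♧♠·♧♢♧
███████♠♧♧♠♧♧
██████♧♧♧♧█♧·
██████♧·♠♠♠♧·
██████???????
██████???????

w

█████████████
█████████████
██████???????
██████???????
██████♧♧♢????
██████♧♢·♠♠♧?
██████★█·█·♧♧
██████··♧♧█♢♧
██████♢♧♠·♧♢♧
███████♠♧♧♠♧♧
██████♧♧♧♧█♧·
██████♧·♠♠♠♧·
██████???????

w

█████████████
█████████████
█████████████
██████???????
██████·♧♧????
██████♧♧♢????
██████★♢·♠♠♧?
██████♠█·█·♧♧
██████··♧♧█♢♧
██████♢♧♠·♧♢♧
███████♠♧♧♠♧♧
██████♧♧♧♧█♧·
██████♧·♠♠♠♧·

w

█████████████
█████████████
█████████████
█████████████
██████♧█·????
██████·♧♧????
██████★♧♢????
██████♧♢·♠♠♧?
██████♠█·█·♧♧
██████··♧♧█♢♧
██████♢♧♠·♧♢♧
███████♠♧♧♠♧♧
██████♧♧♧♧█♧·

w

█████████████
█████████████
█████████████
█████████████
█████████████
██████♧█·????
██████★♧♧????
██████♧♧♢????
██████♧♢·♠♠♧?
██████♠█·█·♧♧
██████··♧♧█♢♧
██████♢♧♠·♧♢♧
███████♠♧♧♠♧♧

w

█████████████
█████████████
█████████████
█████████████
█████████████
█████████████
██████★█·????
██████·♧♧????
██████♧♧♢????
██████♧♢·♠♠♧?
██████♠█·█·♧♧
██████··♧♧█♢♧
██████♢♧♠·♧♢♧

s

█████████████
█████████████
█████████████
█████████████
█████████████
██████♧█·????
██████★♧♧????
██████♧♧♢????
██████♧♢·♠♠♧?
██████♠█·█·♧♧
██████··♧♧█♢♧
██████♢♧♠·♧♢♧
███████♠♧♧♠♧♧

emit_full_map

♧█·????
★♧♧????
♧♧♢????
♧♢·♠♠♧?
♠█·█·♧♧
··♧♧█♢♧
♢♧♠·♧♢♧
█♠♧♧♠♧♧
♧♧♧♧█♧·
♧·♠♠♠♧·

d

█████████████
█████████████
█████████████
█████████████
█████████████
█████♧█·♧????
█████·★♧·????
█████♧♧♢♧????
█████♧♢·♠♠♧??
█████♠█·█·♧♧?
█████··♧♧█♢♧?
█████♢♧♠·♧♢♧?
██████♠♧♧♠♧♧?

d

█████████████
█████████████
█████████████
█████████████
█████████████
████♧█·♧·????
████·♧★·♧????
████♧♧♢♧♢????
████♧♢·♠♠♧???
████♠█·█·♧♧??
████··♧♧█♢♧??
████♢♧♠·♧♢♧??
█████♠♧♧♠♧♧??

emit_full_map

♧█·♧·??
·♧★·♧??
♧♧♢♧♢??
♧♢·♠♠♧?
♠█·█·♧♧
··♧♧█♢♧
♢♧♠·♧♢♧
█♠♧♧♠♧♧
♧♧♧♧█♧·
♧·♠♠♠♧·


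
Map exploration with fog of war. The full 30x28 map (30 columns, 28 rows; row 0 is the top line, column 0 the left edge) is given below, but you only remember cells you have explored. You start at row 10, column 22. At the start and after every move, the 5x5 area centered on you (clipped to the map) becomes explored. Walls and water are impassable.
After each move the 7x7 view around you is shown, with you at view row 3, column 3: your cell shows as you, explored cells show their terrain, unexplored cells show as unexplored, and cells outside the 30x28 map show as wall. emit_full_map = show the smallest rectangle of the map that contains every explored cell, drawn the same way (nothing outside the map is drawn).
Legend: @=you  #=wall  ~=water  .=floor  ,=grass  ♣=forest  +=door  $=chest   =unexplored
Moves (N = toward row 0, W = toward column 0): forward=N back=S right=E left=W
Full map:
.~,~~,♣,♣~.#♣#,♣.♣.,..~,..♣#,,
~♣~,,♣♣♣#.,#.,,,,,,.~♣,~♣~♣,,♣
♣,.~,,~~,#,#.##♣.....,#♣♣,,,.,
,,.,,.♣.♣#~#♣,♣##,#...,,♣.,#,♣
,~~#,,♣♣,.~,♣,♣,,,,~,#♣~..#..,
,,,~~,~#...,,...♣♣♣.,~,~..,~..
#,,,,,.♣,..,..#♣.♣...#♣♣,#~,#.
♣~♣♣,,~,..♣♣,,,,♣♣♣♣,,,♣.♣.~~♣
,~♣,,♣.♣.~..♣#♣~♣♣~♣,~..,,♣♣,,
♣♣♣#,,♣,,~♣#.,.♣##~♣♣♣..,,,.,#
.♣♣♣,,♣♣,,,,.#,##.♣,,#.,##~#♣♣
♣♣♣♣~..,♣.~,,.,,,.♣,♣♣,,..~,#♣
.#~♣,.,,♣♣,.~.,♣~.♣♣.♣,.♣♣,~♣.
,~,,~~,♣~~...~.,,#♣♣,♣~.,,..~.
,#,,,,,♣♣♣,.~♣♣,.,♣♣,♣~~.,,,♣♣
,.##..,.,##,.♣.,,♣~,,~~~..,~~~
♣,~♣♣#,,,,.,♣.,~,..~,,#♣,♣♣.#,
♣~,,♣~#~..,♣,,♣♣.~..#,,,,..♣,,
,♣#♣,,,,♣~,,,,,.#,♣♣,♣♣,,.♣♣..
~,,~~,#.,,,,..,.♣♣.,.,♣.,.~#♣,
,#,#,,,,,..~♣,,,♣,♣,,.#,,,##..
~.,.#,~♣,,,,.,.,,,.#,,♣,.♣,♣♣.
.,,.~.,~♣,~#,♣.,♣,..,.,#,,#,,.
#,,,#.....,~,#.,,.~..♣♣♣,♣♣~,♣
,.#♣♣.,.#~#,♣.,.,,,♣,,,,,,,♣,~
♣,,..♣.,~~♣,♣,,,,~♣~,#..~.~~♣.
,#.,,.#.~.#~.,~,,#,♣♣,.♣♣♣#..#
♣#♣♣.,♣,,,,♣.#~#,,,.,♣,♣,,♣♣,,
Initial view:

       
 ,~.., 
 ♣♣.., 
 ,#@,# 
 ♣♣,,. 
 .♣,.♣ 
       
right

       
,~..,, 
♣♣..,, 
,#.@## 
♣♣,,.. 
.♣,.♣♣ 
       

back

,~..,, 
♣♣..,, 
,#.,## 
♣♣,@.. 
.♣,.♣♣ 
 ♣~.,, 
       

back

♣♣..,, 
,#.,## 
♣♣,,.. 
.♣,@♣♣ 
 ♣~.,, 
 ♣~~., 
       

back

,#.,## 
♣♣,,.. 
.♣,.♣♣ 
 ♣~@,, 
 ♣~~., 
 ~~~.. 
       

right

#.,##  
♣,,..~ 
♣,.♣♣, 
♣~.@,. 
♣~~.,, 
~~~.., 
       

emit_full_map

,~..,, 
♣♣..,, 
,#.,## 
♣♣,,..~
.♣,.♣♣,
 ♣~.@,.
 ♣~~.,,
 ~~~..,

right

.,##   
,,..~, 
,.♣♣,~ 
~.,@.. 
~~.,,, 
~~..,~ 
       

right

,##    
,..~,# 
.♣♣,~♣ 
.,,@.~ 
~.,,,♣ 
~..,~~ 
       

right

##    #
..~,#♣#
♣♣,~♣.#
,,.@~.#
.,,,♣♣#
..,~~~#
      #

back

..~,#♣#
♣♣,~♣.#
,,..~.#
.,,@♣♣#
..,~~~#
 ♣♣.#,#
      #

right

.~,#♣##
♣,~♣.##
,..~.##
,,,@♣##
.,~~~##
♣♣.#,##
     ##

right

~,#♣###
,~♣.###
..~.###
,,♣@###
,~~~###
♣.#,###
    ###

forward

    ###
~,#♣###
,~♣.###
..~@###
,,♣♣###
,~~~###
♣.#,###

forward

    ###
 #♣♣###
~,#♣###
,~♣@###
..~.###
,,♣♣###
,~~~###

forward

    ###
 .,####
 #♣♣###
~,#@###
,~♣.###
..~.###
,,♣♣###

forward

    ###
 ♣,,###
 .,####
 #♣@###
~,#♣###
,~♣.###
..~.###

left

     ##
,♣♣,,##
,,.,###
#~#@♣##
.~,#♣##
♣,~♣.##
,..~.##

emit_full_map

,~..,,♣♣,,
♣♣..,,,.,#
,#.,##~#@♣
♣♣,,..~,#♣
.♣,.♣♣,~♣.
 ♣~.,,..~.
 ♣~~.,,,♣♣
 ~~~..,~~~
     ♣♣.#,

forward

     ##
 .~~♣##
,♣♣,,##
,,.@###
#~#♣♣##
.~,#♣##
♣,~♣.##

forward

     ##
 ~,#.##
 .~~♣##
,♣♣@,##
,,.,###
#~#♣♣##
.~,#♣##

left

      #
 #~,#.#
 ♣.~~♣#
,,♣@,,#
,,,.,##
##~#♣♣#
..~,#♣#

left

       
 ,#~,#.
 .♣.~~♣
.,,@♣,,
.,,,.,#
,##~#♣♣
,..~,#♣

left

       
 ♣,#~,#
 ♣.♣.~~
..,@♣♣,
..,,,.,
.,##~#♣
,,..~,#

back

 ♣,#~,#
 ♣.♣.~~
..,,♣♣,
..,@,.,
.,##~#♣
,,..~,#
,.♣♣,~♣

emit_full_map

   ♣,#~,#.
   ♣.♣.~~♣
,~..,,♣♣,,
♣♣..,@,.,#
,#.,##~#♣♣
♣♣,,..~,#♣
.♣,.♣♣,~♣.
 ♣~.,,..~.
 ♣~~.,,,♣♣
 ~~~..,~~~
     ♣♣.#,

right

♣,#~,#.
♣.♣.~~♣
.,,♣♣,,
.,,@.,#
,##~#♣♣
,..~,#♣
.♣♣,~♣.

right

,#~,#.#
.♣.~~♣#
,,♣♣,,#
,,,@,##
##~#♣♣#
..~,#♣#
♣♣,~♣.#

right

#~,#.##
♣.~~♣##
,♣♣,,##
,,.@###
#~#♣♣##
.~,#♣##
♣,~♣.##

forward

     ##
#~,#.##
♣.~~♣##
,♣♣@,##
,,.,###
#~#♣♣##
.~,#♣##

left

      #
,#~,#.#
.♣.~~♣#
,,♣@,,#
,,,.,##
##~#♣♣#
..~,#♣#

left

       
♣,#~,#.
♣.♣.~~♣
.,,@♣,,
.,,,.,#
,##~#♣♣
,..~,#♣

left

       
 ♣,#~,#
 ♣.♣.~~
..,@♣♣,
..,,,.,
.,##~#♣
,,..~,#

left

       
 ♣♣,#~,
 ,♣.♣.~
~..@,♣♣
♣..,,,.
#.,##~#
♣,,..~,

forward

       
 ,~.., 
 ♣♣,#~,
 ,♣@♣.~
~..,,♣♣
♣..,,,.
#.,##~#

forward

       
 ♣~..# 
 ,~.., 
 ♣♣@#~,
 ,♣.♣.~
~..,,♣♣
♣..,,,.

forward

       
 ,,♣., 
 ♣~..# 
 ,~@., 
 ♣♣,#~,
 ,♣.♣.~
~..,,♣♣

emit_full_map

  ,,♣.,   
  ♣~..#   
  ,~@.,   
  ♣♣,#~,#.
  ,♣.♣.~~♣
,~..,,♣♣,,
♣♣..,,,.,#
,#.,##~#♣♣
♣♣,,..~,#♣
.♣,.♣♣,~♣.
 ♣~.,,..~.
 ♣~~.,,,♣♣
 ~~~..,~~~
     ♣♣.#,

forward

       
 #♣♣,, 
 ,,♣., 
 ♣~@.# 
 ,~.., 
 ♣♣,#~,
 ,♣.♣.~

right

       
#♣♣,,, 
,,♣.,# 
♣~.@#. 
,~..,~ 
♣♣,#~,#
,♣.♣.~~

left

       
 #♣♣,,,
 ,,♣.,#
 ♣~@.#.
 ,~..,~
 ♣♣,#~,
 ,♣.♣.~

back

 #♣♣,,,
 ,,♣.,#
 ♣~..#.
 ,~@.,~
 ♣♣,#~,
 ,♣.♣.~
~..,,♣♣

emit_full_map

  #♣♣,,,  
  ,,♣.,#  
  ♣~..#.  
  ,~@.,~  
  ♣♣,#~,#.
  ,♣.♣.~~♣
,~..,,♣♣,,
♣♣..,,,.,#
,#.,##~#♣♣
♣♣,,..~,#♣
.♣,.♣♣,~♣.
 ♣~.,,..~.
 ♣~~.,,,♣♣
 ~~~..,~~~
     ♣♣.#,


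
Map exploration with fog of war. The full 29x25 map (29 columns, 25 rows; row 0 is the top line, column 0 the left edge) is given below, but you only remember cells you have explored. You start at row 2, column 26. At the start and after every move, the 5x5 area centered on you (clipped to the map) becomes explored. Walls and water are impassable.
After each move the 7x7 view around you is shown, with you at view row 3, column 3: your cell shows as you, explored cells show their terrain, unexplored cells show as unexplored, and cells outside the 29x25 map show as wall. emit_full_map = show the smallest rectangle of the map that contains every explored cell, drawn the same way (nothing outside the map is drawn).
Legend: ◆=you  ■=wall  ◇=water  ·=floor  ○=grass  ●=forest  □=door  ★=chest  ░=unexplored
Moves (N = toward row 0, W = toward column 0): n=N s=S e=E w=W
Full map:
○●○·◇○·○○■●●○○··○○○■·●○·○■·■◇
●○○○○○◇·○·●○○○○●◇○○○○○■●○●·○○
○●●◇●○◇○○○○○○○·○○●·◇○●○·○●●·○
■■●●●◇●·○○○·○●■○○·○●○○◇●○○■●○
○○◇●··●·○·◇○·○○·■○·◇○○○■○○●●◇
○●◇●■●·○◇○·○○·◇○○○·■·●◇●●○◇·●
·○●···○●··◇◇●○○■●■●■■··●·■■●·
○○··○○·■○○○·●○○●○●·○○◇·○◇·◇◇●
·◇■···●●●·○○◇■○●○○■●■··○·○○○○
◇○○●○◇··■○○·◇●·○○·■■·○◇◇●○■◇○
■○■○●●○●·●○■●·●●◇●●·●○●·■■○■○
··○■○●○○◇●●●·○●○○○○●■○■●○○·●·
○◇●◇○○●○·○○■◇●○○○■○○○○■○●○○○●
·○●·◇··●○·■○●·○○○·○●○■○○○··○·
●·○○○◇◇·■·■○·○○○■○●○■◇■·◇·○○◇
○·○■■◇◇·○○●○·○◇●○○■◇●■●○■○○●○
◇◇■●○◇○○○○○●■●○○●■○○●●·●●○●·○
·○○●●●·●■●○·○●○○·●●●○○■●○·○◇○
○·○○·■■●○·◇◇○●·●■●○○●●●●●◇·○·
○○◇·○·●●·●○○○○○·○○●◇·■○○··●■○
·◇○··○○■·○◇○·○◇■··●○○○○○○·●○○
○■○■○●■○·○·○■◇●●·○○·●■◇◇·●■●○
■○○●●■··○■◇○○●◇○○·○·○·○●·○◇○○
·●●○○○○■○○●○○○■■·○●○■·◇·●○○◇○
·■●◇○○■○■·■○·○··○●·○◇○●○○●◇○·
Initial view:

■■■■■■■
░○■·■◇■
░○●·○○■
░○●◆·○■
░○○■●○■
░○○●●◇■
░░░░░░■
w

■■■■■■■
░·○■·■◇
░●○●·○○
░·○◆●·○
░●○○■●○
░■○○●●◇
░░░░░░░

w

■■■■■■■
░○·○■·■
░■●○●·○
░○·◆●●·
░◇●○○■●
░○■○○●●
░░░░░░░

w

■■■■■■■
░●○·○■·
░○■●○●·
░●○◆○●●
░○◇●○○■
░○○■○○●
░░░░░░░

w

■■■■■■■
░·●○·○■
░○○■●○●
░○●◆·○●
░○○◇●○○
░○○○■○○
░░░░░░░

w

■■■■■■■
░■·●○·○
░○○○■●○
░◇○◆○·○
░●○○◇●○
░◇○○○■○
░░░░░░░

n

■■■■■■■
■■■■■■■
░■·●○·○
░○○◆■●○
░◇○●○·○
░●○○◇●○
░◇○○○■○

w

■■■■■■■
■■■■■■■
░○■·●○·
░○○◆○■●
░·◇○●○·
░○●○○◇●
░░◇○○○■

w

■■■■■■■
■■■■■■■
░○○■·●○
░○○◆○○■
░●·◇○●○
░·○●○○◇
░░░◇○○○

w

■■■■■■■
■■■■■■■
░○○○■·●
░◇○◆○○○
░○●·◇○●
░○·○●○○
░░░░◇○○

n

■■■■■■■
■■■■■■■
■■■■■■■
░○○◆■·●
░◇○○○○○
░○●·◇○●
░○·○●○○

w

■■■■■■■
■■■■■■■
■■■■■■■
░·○◆○■·
░●◇○○○○
░○○●·◇○
░░○·○●○

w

■■■■■■■
■■■■■■■
■■■■■■■
░··◆○○■
░○●◇○○○
░·○○●·◇
░░░○·○●

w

■■■■■■■
■■■■■■■
■■■■■■■
░○·◆○○○
░○○●◇○○
░○·○○●·
░░░░○·○

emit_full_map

○·◆○○○■·●○·○■·■◇
○○●◇○○○○○■●○●·○○
○·○○●·◇○●○·○●●·○
░░░○·○●○○◇●○○■●○
░░░░░░◇○○○■○○●●◇

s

■■■■■■■
■■■■■■■
░○··○○○
░○○◆◇○○
░○·○○●·
░●■○○·○
░░░░░░░

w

■■■■■■■
■■■■■■■
░○○··○○
░○○◆●◇○
░○○·○○●
░○●■○○·
░░░░░░░

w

■■■■■■■
■■■■■■■
░●○○··○
░○○◆○●◇
░○○○·○○
░·○●■○○
░░░░░░░

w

■■■■■■■
■■■■■■■
░●●○○··
░●○◆○○●
░○○○○·○
░○·○●■○
░░░░░░░

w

■■■■■■■
■■■■■■■
░■●●○○·
░·●◆○○○
░○○○○○·
░○○·○●■
░░░░░░░

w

■■■■■■■
■■■■■■■
░○■●●○○
░○·◆○○○
░○○○○○○
░○○○·○●
░░░░░░░

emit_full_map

○■●●○○··○○○■·●○·○■·■◇
○·◆○○○○●◇○○○○○■●○●·○○
○○○○○○·○○●·◇○●○·○●●·○
○○○·○●■○○·○●○○◇●○○■●○
░░░░░░░░░░░◇○○○■○○●●◇

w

■■■■■■■
■■■■■■■
░○○■●●○
░·○◆●○○
░○○○○○○
░·○○○·○
░░░░░░░

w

■■■■■■■
■■■■■■■
░·○○■●●
░◇·◆·●○
░◇○○○○○
░●·○○○·
░░░░░░░

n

■■■■■■■
■■■■■■■
■■■■■■■
░·○◆■●●
░◇·○·●○
░◇○○○○○
░●·○○○·

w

■■■■■■■
■■■■■■■
■■■■■■■
░○·◆○■●
░○◇·○·●
░○◇○○○○
░░●·○○○

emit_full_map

○·◆○■●●○○··○○○■·●○·○■·■◇
○◇·○·●○○○○●◇○○○○○■●○●·○○
○◇○○○○○○○·○○●·◇○●○·○●●·○
░●·○○○·○●■○○·○●○○◇●○○■●○
░░░░░░░░░░░░░░◇○○○■○○●●◇

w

■■■■■■■
■■■■■■■
■■■■■■■
░◇○◆○○■
░○○◇·○·
░●○◇○○○
░░░●·○○

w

■■■■■■■
■■■■■■■
■■■■■■■
░·◇◆·○○
░○○○◇·○
░◇●○◇○○
░░░░●·○

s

■■■■■■■
■■■■■■■
░·◇○·○○
░○○◆◇·○
░◇●○◇○○
░●●◇●·○
░░░░░░░

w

■■■■■■■
■■■■■■■
░○·◇○·○
░○○◆○◇·
░●◇●○◇○
░●●●◇●·
░░░░░░░

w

■■■■■■■
■■■■■■■
░●○·◇○·
░○○◆○○◇
░●●◇●○◇
░■●●●◇●
░░░░░░░

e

■■■■■■■
■■■■■■■
●○·◇○·○
○○○◆○◇·
●●◇●○◇○
■●●●◇●·
░░░░░░░

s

■■■■■■■
●○·◇○·○
○○○○○◇·
●●◇◆○◇○
■●●●◇●·
░◇●··●░
░░░░░░░

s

●○·◇○·○
○○○○○◇·
●●◇●○◇○
■●●◆◇●·
░◇●··●░
░◇●■●·░
░░░░░░░

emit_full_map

●○·◇○·○○■●●○○··○○○■·●○·○■·■◇
○○○○○◇·○·●○○○○●◇○○○○○■●○●·○○
●●◇●○◇○○○○○○○·○○●·◇○●○·○●●·○
■●●◆◇●·○○○·○●■○○·○●○○◇●○○■●○
░◇●··●░░░░░░░░░░░░◇○○○■○○●●◇
░◇●■●·░░░░░░░░░░░░░░░░░░░░░░

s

○○○○○◇·
●●◇●○◇○
■●●●◇●·
░◇●◆·●░
░◇●■●·░
░●···○░
░░░░░░░

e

○○○○◇·○
●◇●○◇○○
●●●◇●·○
◇●·◆●·░
◇●■●·○░
●···○●░
░░░░░░░

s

●◇●○◇○○
●●●◇●·○
◇●··●·░
◇●■◆·○░
●···○●░
░·○○·■░
░░░░░░░

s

●●●◇●·○
◇●··●·░
◇●■●·○░
●··◆○●░
░·○○·■░
░···●●░
░░░░░░░

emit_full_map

●○·◇○·○○■●●○○··○○○■·●○·○■·■◇
○○○○○◇·○·●○○○○●◇○○○○○■●○●·○○
●●◇●○◇○○○○○○○·○○●·◇○●○·○●●·○
■●●●◇●·○○○·○●■○○·○●○○◇●○○■●○
░◇●··●·░░░░░░░░░░░◇○○○■○○●●◇
░◇●■●·○░░░░░░░░░░░░░░░░░░░░░
░●··◆○●░░░░░░░░░░░░░░░░░░░░░
░░·○○·■░░░░░░░░░░░░░░░░░░░░░
░░···●●░░░░░░░░░░░░░░░░░░░░░

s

◇●··●·░
◇●■●·○░
●···○●░
░·○◆·■░
░···●●░
░●○◇··░
░░░░░░░

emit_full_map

●○·◇○·○○■●●○○··○○○■·●○·○■·■◇
○○○○○◇·○·●○○○○●◇○○○○○■●○●·○○
●●◇●○◇○○○○○○○·○○●·◇○●○·○●●·○
■●●●◇●·○○○·○●■○○·○●○○◇●○○■●○
░◇●··●·░░░░░░░░░░░◇○○○■○○●●◇
░◇●■●·○░░░░░░░░░░░░░░░░░░░░░
░●···○●░░░░░░░░░░░░░░░░░░░░░
░░·○◆·■░░░░░░░░░░░░░░░░░░░░░
░░···●●░░░░░░░░░░░░░░░░░░░░░
░░●○◇··░░░░░░░░░░░░░░░░░░░░░
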